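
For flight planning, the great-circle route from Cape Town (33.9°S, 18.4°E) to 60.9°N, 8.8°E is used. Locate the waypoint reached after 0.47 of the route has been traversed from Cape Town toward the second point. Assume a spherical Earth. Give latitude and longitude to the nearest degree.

≈ 11°N, 15°E

Write both endpoints as unit vectors p₁, p₂ with components (cos φ cos λ, cos φ sin λ, sin φ).
The central angle between the endpoints is δ = arccos(p₁·p₂) ≈ 1.660 rad (95.1°).
Interpolate at f = 0.47 with slerp weights a = sin((1−f)δ)/sin δ ≈ 0.774, b = sin(fδ)/sin δ ≈ 0.706.
p = a·p₁ + b·p₂ ≈ (0.949, 0.255, 0.186); φ = arcsin(p_z) ≈ 10.70°, λ = atan2(p_y, p_x) ≈ 15.06°.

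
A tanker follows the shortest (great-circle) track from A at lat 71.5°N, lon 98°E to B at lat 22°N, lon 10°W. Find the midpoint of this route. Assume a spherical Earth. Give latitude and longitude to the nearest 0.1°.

≈ lat 56.3°N, lon 10.0°E

From cos δ = sin φ₁ sin φ₂ + cos φ₁ cos φ₂ cos Δλ, the central angle is δ ≈ 1.303 rad (74.7°).
Interpolate at f = 1/2 with slerp weights a = sin((1−f)δ)/sin δ ≈ 0.629, b = sin(fδ)/sin δ ≈ 0.629.
p = a·p₁ + b·p₂ ≈ (0.546, 0.096, 0.832); φ = arcsin(p_z) ≈ 56.30°, λ = atan2(p_y, p_x) ≈ 10.00°.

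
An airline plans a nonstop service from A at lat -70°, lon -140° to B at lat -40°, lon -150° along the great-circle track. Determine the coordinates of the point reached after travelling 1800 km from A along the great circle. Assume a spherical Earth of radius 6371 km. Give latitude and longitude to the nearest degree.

≈ lat -54°, lon -147°

Write both endpoints as unit vectors p₁, p₂ with components (cos φ cos λ, cos φ sin λ, sin φ).
The central angle between the endpoints is δ = arccos(p₁·p₂) ≈ 0.532 rad (30.5°). The total great-circle distance is δ·R ≈ 0.532 × 6371 ≈ 3386 km, so the target fraction is f = 1800/3386 ≈ 0.532.
Interpolate at f ≈ 0.532 with slerp weights a = sin((1−f)δ)/sin δ ≈ 0.486, b = sin(fδ)/sin δ ≈ 0.550.
p = a·p₁ + b·p₂ ≈ (-0.492, -0.318, -0.810); φ = arcsin(p_z) ≈ -54.14°, λ = atan2(p_y, p_x) ≈ -147.17°.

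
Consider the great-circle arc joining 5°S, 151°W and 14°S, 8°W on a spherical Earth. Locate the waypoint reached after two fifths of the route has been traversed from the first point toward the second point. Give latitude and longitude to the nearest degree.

Write both endpoints as unit vectors p₁, p₂ with components (cos φ cos λ, cos φ sin λ, sin φ).
The central angle between the endpoints is δ = arccos(p₁·p₂) ≈ 2.420 rad (138.7°).
Interpolate at f = 2/5 with slerp weights a = sin((1−f)δ)/sin δ ≈ 1.503, b = sin(fδ)/sin δ ≈ 1.247.
p = a·p₁ + b·p₂ ≈ (-0.111, -0.895, -0.433); φ = arcsin(p_z) ≈ -25.65°, λ = atan2(p_y, p_x) ≈ -97.10°.

≈ 26°S, 97°W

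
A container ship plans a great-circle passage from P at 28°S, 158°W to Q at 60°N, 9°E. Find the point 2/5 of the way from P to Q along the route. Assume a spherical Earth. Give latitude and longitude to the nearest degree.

Convert each endpoint to a unit vector on the sphere (x = cos φ cos λ, y = cos φ sin λ, z = sin φ).
The central angle between the endpoints is δ = arccos(p₁·p₂) ≈ 2.562 rad (146.8°).
Interpolate at f = 2/5 with slerp weights a = sin((1−f)δ)/sin δ ≈ 1.825, b = sin(fδ)/sin δ ≈ 1.561.
p = a·p₁ + b·p₂ ≈ (-0.723, -0.482, 0.495); φ = arcsin(p_z) ≈ 29.65°, λ = atan2(p_y, p_x) ≈ -146.35°.

≈ 30°N, 146°W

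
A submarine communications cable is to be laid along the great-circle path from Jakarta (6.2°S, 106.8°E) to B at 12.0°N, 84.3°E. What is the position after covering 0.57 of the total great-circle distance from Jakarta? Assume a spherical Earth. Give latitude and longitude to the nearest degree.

≈ 4°N, 94°E

Convert each endpoint to a unit vector on the sphere (x = cos φ cos λ, y = cos φ sin λ, z = sin φ).
The central angle between the endpoints is δ = arccos(p₁·p₂) ≈ 0.503 rad (28.8°).
Interpolate at f = 0.57 with slerp weights a = sin((1−f)δ)/sin δ ≈ 0.445, b = sin(fδ)/sin δ ≈ 0.587.
p = a·p₁ + b·p₂ ≈ (-0.071, 0.995, 0.074); φ = arcsin(p_z) ≈ 4.24°, λ = atan2(p_y, p_x) ≈ 94.08°.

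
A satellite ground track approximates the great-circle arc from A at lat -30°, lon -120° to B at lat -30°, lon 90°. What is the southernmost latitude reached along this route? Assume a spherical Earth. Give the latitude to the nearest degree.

The great circle lies in the plane with unit normal n̂ = (p₁ × p₂)/|p₁ × p₂|.
Here n̂_z ≈ -0.409; the vertex latitude is φ_max = arccos|n̂_z| ≈ 65.9°.
Check via Clairaut: cos φ_max = |cos φ₁| · sin C = cos(30.0°)·sin(151.8°) ≈ 0.409, again giving ≈ 65.9°.

≈ -66°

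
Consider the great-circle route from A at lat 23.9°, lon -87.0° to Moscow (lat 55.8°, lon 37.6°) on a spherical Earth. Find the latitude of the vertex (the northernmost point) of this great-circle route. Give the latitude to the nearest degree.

The great circle lies in the plane with unit normal n̂ = (p₁ × p₂)/|p₁ × p₂|.
Here n̂_z ≈ +0.423; the vertex latitude is φ_max = arccos|n̂_z| ≈ 65.0°.

≈ 65°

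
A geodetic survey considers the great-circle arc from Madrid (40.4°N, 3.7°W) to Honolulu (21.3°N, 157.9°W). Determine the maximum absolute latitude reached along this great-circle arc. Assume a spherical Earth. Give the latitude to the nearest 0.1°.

The great circle lies in the plane with unit normal n̂ = (p₁ × p₂)/|p₁ × p₂|.
Here n̂_z ≈ -0.337; the vertex latitude is φ_max = arccos|n̂_z| ≈ 70.3°.
Check via Clairaut: cos φ_max = |cos φ₁| · sin C = cos(40.4°)·sin(26.3°) ≈ 0.337, again giving ≈ 70.3°.

≈ 70.3°N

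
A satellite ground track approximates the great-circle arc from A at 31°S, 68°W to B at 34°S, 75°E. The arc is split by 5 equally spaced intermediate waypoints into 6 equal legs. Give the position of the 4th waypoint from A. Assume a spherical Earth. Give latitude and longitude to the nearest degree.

Write both endpoints as unit vectors p₁, p₂ with components (cos φ cos λ, cos φ sin λ, sin φ).
The central angle between the endpoints is δ = arccos(p₁·p₂) ≈ 1.854 rad (106.2°).
Interpolate at f = 4/6 with slerp weights a = sin((1−f)δ)/sin δ ≈ 0.603, b = sin(fδ)/sin δ ≈ 0.984.
p = a·p₁ + b·p₂ ≈ (0.405, 0.308, -0.861); φ = arcsin(p_z) ≈ -59.42°, λ = atan2(p_y, p_x) ≈ 37.27°.

≈ 59°S, 37°E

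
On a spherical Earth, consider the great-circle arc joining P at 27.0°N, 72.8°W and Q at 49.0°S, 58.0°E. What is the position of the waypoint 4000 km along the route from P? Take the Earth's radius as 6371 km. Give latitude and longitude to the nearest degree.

≈ 0°N, 48°W

Convert each endpoint to a unit vector on the sphere (x = cos φ cos λ, y = cos φ sin λ, z = sin φ).
The central angle between the endpoints is δ = arccos(p₁·p₂) ≈ 2.381 rad (136.4°). The total great-circle distance is δ·R ≈ 2.381 × 6371 ≈ 15171 km, so the target fraction is f = 4000/15171 ≈ 0.264.
Interpolate at f ≈ 0.264 with slerp weights a = sin((1−f)δ)/sin δ ≈ 1.427, b = sin(fδ)/sin δ ≈ 0.852.
p = a·p₁ + b·p₂ ≈ (0.672, -0.740, 0.005); φ = arcsin(p_z) ≈ 0.26°, λ = atan2(p_y, p_x) ≈ -47.76°.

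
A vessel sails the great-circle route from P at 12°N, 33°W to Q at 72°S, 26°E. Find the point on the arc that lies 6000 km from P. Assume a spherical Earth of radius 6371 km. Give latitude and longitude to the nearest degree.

The haversine formula gives a central angle δ ≈ 1.613 rad (92.4°) between the endpoints. The total great-circle distance is δ·R ≈ 1.613 × 6371 ≈ 10276 km, so the target fraction is f = 6000/10276 ≈ 0.584.
Interpolate at f ≈ 0.584 with slerp weights a = sin((1−f)δ)/sin δ ≈ 0.622, b = sin(fδ)/sin δ ≈ 0.809.
p = a·p₁ + b·p₂ ≈ (0.735, -0.222, -0.640); φ = arcsin(p_z) ≈ -39.81°, λ = atan2(p_y, p_x) ≈ -16.79°.

≈ 40°S, 17°W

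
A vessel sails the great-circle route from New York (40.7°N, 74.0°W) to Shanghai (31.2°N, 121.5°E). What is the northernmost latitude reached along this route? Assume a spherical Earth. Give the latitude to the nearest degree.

The great circle lies in the plane with unit normal n̂ = (p₁ × p₂)/|p₁ × p₂|.
Here n̂_z ≈ -0.181; the vertex latitude is φ_max = arccos|n̂_z| ≈ 79.6°.
Check via Clairaut: cos φ_max = |cos φ₁| · sin C = cos(40.7°)·sin(13.8°) ≈ 0.181, again giving ≈ 79.6°.

≈ 80°N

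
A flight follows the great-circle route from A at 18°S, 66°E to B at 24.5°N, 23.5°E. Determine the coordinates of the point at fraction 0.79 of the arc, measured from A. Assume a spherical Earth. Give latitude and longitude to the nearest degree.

≈ 16°N, 33°E

Write both endpoints as unit vectors p₁, p₂ with components (cos φ cos λ, cos φ sin λ, sin φ).
The central angle between the endpoints is δ = arccos(p₁·p₂) ≈ 1.036 rad (59.3°).
Interpolate at f = 0.79 with slerp weights a = sin((1−f)δ)/sin δ ≈ 0.251, b = sin(fδ)/sin δ ≈ 0.849.
p = a·p₁ + b·p₂ ≈ (0.805, 0.526, 0.274); φ = arcsin(p_z) ≈ 15.92°, λ = atan2(p_y, p_x) ≈ 33.15°.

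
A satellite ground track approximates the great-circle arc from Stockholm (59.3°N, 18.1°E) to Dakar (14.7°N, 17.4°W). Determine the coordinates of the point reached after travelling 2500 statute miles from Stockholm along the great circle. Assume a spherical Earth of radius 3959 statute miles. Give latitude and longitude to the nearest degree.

≈ 29°N, 11°W

Write both endpoints as unit vectors p₁, p₂ with components (cos φ cos λ, cos φ sin λ, sin φ).
The central angle between the endpoints is δ = arccos(p₁·p₂) ≈ 0.902 rad (51.7°). The total great-circle distance is δ·R ≈ 0.902 × 3959 ≈ 3570 mi, so the target fraction is f = 2500/3570 ≈ 0.700.
Interpolate at f ≈ 0.700 with slerp weights a = sin((1−f)δ)/sin δ ≈ 0.340, b = sin(fδ)/sin δ ≈ 0.753.
p = a·p₁ + b·p₂ ≈ (0.860, -0.164, 0.484); φ = arcsin(p_z) ≈ 28.92°, λ = atan2(p_y, p_x) ≈ -10.78°.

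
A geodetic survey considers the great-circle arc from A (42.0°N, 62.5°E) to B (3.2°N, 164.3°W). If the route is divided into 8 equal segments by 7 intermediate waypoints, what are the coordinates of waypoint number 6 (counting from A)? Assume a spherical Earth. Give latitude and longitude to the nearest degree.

The haversine formula gives a central angle δ ≈ 2.061 rad (118.1°) between the endpoints.
Interpolate at f = 6/8 with slerp weights a = sin((1−f)δ)/sin δ ≈ 0.558, b = sin(fδ)/sin δ ≈ 1.133.
p = a·p₁ + b·p₂ ≈ (-0.897, 0.062, 0.437); φ = arcsin(p_z) ≈ 25.90°, λ = atan2(p_y, p_x) ≈ 176.05°.

≈ (26°N, 176°E)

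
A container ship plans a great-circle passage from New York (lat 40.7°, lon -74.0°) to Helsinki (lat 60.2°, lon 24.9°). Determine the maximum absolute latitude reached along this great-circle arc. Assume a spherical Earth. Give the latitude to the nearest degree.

The great circle lies in the plane with unit normal n̂ = (p₁ × p₂)/|p₁ × p₂|.
Here n̂_z ≈ +0.432; the vertex latitude is φ_max = arccos|n̂_z| ≈ 64.4°.

≈ 64°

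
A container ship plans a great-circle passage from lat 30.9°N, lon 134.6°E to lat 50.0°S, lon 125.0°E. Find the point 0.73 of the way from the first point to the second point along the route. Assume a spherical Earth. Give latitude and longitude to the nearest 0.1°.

≈ lat 28.2°S, lon 128.5°E

Convert each endpoint to a unit vector on the sphere (x = cos φ cos λ, y = cos φ sin λ, z = sin φ).
The central angle between the endpoints is δ = arccos(p₁·p₂) ≈ 1.420 rad (81.3°).
Interpolate at f = 0.73 with slerp weights a = sin((1−f)δ)/sin δ ≈ 0.378, b = sin(fδ)/sin δ ≈ 0.871.
p = a·p₁ + b·p₂ ≈ (-0.549, 0.690, -0.473); φ = arcsin(p_z) ≈ -28.20°, λ = atan2(p_y, p_x) ≈ 128.52°.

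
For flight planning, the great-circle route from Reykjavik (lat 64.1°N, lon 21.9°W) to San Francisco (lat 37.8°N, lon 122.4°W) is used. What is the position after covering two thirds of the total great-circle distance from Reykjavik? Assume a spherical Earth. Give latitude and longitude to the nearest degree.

Convert each endpoint to a unit vector on the sphere (x = cos φ cos λ, y = cos φ sin λ, z = sin φ).
The central angle between the endpoints is δ = arccos(p₁·p₂) ≈ 1.060 rad (60.8°).
Interpolate at f = 2/3 with slerp weights a = sin((1−f)δ)/sin δ ≈ 0.397, b = sin(fδ)/sin δ ≈ 0.744.
p = a·p₁ + b·p₂ ≈ (-0.154, -0.561, 0.813); φ = arcsin(p_z) ≈ 54.40°, λ = atan2(p_y, p_x) ≈ -105.38°.

≈ lat 54°N, lon 105°W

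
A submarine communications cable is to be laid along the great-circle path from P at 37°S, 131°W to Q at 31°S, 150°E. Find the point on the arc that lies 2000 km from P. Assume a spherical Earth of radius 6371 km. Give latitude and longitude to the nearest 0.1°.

≈ 41.2°S, 153.6°W

Write both endpoints as unit vectors p₁, p₂ with components (cos φ cos λ, cos φ sin λ, sin φ).
The central angle between the endpoints is δ = arccos(p₁·p₂) ≈ 1.115 rad (63.9°). The total great-circle distance is δ·R ≈ 1.115 × 6371 ≈ 7101 km, so the target fraction is f = 2000/7101 ≈ 0.282.
Interpolate at f ≈ 0.282 with slerp weights a = sin((1−f)δ)/sin δ ≈ 0.800, b = sin(fδ)/sin δ ≈ 0.344.
p = a·p₁ + b·p₂ ≈ (-0.674, -0.335, -0.658); φ = arcsin(p_z) ≈ -41.17°, λ = atan2(p_y, p_x) ≈ -153.61°.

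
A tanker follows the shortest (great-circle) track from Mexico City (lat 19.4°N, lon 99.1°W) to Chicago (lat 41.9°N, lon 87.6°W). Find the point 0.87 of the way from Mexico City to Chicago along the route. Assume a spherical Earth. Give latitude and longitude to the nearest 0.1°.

The haversine formula gives a central angle δ ≈ 0.428 rad (24.5°) between the endpoints.
Interpolate at f = 0.87 with slerp weights a = sin((1−f)δ)/sin δ ≈ 0.134, b = sin(fδ)/sin δ ≈ 0.877.
p = a·p₁ + b·p₂ ≈ (0.007, -0.777, 0.630); φ = arcsin(p_z) ≈ 39.04°, λ = atan2(p_y, p_x) ≈ -89.46°.

≈ lat 39.0°N, lon 89.5°W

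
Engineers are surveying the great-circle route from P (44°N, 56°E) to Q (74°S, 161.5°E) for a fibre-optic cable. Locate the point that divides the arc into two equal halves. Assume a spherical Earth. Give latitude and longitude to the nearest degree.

The haversine formula gives a central angle δ ≈ 2.376 rad (136.1°) between the endpoints.
Interpolate at f = 1/2 with slerp weights a = sin((1−f)δ)/sin δ ≈ 1.338, b = sin(fδ)/sin δ ≈ 1.338.
p = a·p₁ + b·p₂ ≈ (0.188, 0.915, -0.357); φ = arcsin(p_z) ≈ -20.90°, λ = atan2(p_y, p_x) ≈ 78.36°.

≈ (21°S, 78°E)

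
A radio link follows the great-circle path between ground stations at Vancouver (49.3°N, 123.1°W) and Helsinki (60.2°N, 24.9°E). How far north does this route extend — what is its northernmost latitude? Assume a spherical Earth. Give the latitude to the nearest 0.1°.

The great circle lies in the plane with unit normal n̂ = (p₁ × p₂)/|p₁ × p₂|.
Here n̂_z ≈ +0.186; the vertex latitude is φ_max = arccos|n̂_z| ≈ 79.3°.
Check via Clairaut: cos φ_max = |cos φ₁| · sin C = cos(49.3°)·sin(16.6°) ≈ 0.186, again giving ≈ 79.3°.

≈ 79.3°N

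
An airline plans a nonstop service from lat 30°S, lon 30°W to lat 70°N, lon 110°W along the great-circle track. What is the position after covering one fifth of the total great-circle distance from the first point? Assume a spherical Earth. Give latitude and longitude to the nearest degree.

≈ lat 8°S, lon 38°W

Convert each endpoint to a unit vector on the sphere (x = cos φ cos λ, y = cos φ sin λ, z = sin φ).
The central angle between the endpoints is δ = arccos(p₁·p₂) ≈ 2.002 rad (114.7°).
Interpolate at f = 1/5 with slerp weights a = sin((1−f)δ)/sin δ ≈ 1.100, b = sin(fδ)/sin δ ≈ 0.429.
p = a·p₁ + b·p₂ ≈ (0.775, -0.614, -0.147); φ = arcsin(p_z) ≈ -8.45°, λ = atan2(p_y, p_x) ≈ -38.41°.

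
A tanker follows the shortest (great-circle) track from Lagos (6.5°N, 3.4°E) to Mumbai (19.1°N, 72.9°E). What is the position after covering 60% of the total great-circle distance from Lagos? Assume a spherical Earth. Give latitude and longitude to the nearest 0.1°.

Convert each endpoint to a unit vector on the sphere (x = cos φ cos λ, y = cos φ sin λ, z = sin φ).
The central angle between the endpoints is δ = arccos(p₁·p₂) ≈ 1.196 rad (68.5°).
Interpolate at f = 0.60 with slerp weights a = sin((1−f)δ)/sin δ ≈ 0.495, b = sin(fδ)/sin δ ≈ 0.707.
p = a·p₁ + b·p₂ ≈ (0.687, 0.667, 0.287); φ = arcsin(p_z) ≈ 16.69°, λ = atan2(p_y, p_x) ≈ 44.17°.

≈ 16.7°N, 44.2°E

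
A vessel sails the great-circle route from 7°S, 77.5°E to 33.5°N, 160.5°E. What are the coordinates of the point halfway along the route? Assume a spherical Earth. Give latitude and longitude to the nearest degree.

≈ 17°N, 115°E

Convert each endpoint to a unit vector on the sphere (x = cos φ cos λ, y = cos φ sin λ, z = sin φ).
The central angle between the endpoints is δ = arccos(p₁·p₂) ≈ 1.537 rad (88.1°).
Interpolate at f = 1/2 with slerp weights a = sin((1−f)δ)/sin δ ≈ 0.696, b = sin(fδ)/sin δ ≈ 0.696.
p = a·p₁ + b·p₂ ≈ (-0.397, 0.868, 0.299); φ = arcsin(p_z) ≈ 17.40°, λ = atan2(p_y, p_x) ≈ 114.61°.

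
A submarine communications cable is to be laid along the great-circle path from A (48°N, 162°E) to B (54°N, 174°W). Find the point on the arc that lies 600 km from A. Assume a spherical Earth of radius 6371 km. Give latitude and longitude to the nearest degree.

From cos δ = sin φ₁ sin φ₂ + cos φ₁ cos φ₂ cos Δλ, the central angle is δ ≈ 0.282 rad (16.2°). The total great-circle distance is δ·R ≈ 0.282 × 6371 ≈ 1796 km, so the target fraction is f = 600/1796 ≈ 0.334.
Interpolate at f ≈ 0.334 with slerp weights a = sin((1−f)δ)/sin δ ≈ 0.671, b = sin(fδ)/sin δ ≈ 0.338.
p = a·p₁ + b·p₂ ≈ (-0.625, 0.118, 0.772); φ = arcsin(p_z) ≈ 50.54°, λ = atan2(p_y, p_x) ≈ 169.30°.

≈ (51°N, 169°E)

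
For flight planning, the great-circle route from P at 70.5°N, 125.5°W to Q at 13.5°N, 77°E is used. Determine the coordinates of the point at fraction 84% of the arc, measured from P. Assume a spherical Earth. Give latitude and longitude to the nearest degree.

≈ 28°N, 79°E

Write both endpoints as unit vectors p₁, p₂ with components (cos φ cos λ, cos φ sin λ, sin φ).
The central angle between the endpoints is δ = arccos(p₁·p₂) ≈ 1.651 rad (94.6°).
Interpolate at f = 0.84 with slerp weights a = sin((1−f)δ)/sin δ ≈ 0.262, b = sin(fδ)/sin δ ≈ 0.986.
p = a·p₁ + b·p₂ ≈ (0.165, 0.863, 0.477); φ = arcsin(p_z) ≈ 28.50°, λ = atan2(p_y, p_x) ≈ 79.18°.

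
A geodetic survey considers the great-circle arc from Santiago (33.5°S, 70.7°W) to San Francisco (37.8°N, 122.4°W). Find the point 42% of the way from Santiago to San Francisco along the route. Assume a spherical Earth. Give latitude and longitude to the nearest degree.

Convert each endpoint to a unit vector on the sphere (x = cos φ cos λ, y = cos φ sin λ, z = sin φ).
The central angle between the endpoints is δ = arccos(p₁·p₂) ≈ 1.501 rad (86.0°).
Interpolate at f = 0.42 with slerp weights a = sin((1−f)δ)/sin δ ≈ 0.766, b = sin(fδ)/sin δ ≈ 0.591.
p = a·p₁ + b·p₂ ≈ (-0.039, -0.997, -0.061); φ = arcsin(p_z) ≈ -3.49°, λ = atan2(p_y, p_x) ≈ -92.23°.

≈ 3°S, 92°W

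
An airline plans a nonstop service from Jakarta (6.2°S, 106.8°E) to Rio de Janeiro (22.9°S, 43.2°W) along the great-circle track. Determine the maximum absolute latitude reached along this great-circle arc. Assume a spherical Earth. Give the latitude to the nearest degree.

≈ 46°S

The great circle lies in the plane with unit normal n̂ = (p₁ × p₂)/|p₁ × p₂|.
Here n̂_z ≈ -0.694; the vertex latitude is φ_max = arccos|n̂_z| ≈ 46.1°.
Check via Clairaut: cos φ_max = |cos φ₁| · sin C = cos(6.2°)·sin(135.8°) ≈ 0.694, again giving ≈ 46.1°.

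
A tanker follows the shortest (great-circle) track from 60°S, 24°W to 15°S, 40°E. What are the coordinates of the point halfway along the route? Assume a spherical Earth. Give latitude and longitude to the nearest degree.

From cos δ = sin φ₁ sin φ₂ + cos φ₁ cos φ₂ cos Δλ, the central angle is δ ≈ 1.120 rad (64.2°).
Interpolate at f = 1/2 with slerp weights a = sin((1−f)δ)/sin δ ≈ 0.590, b = sin(fδ)/sin δ ≈ 0.590.
p = a·p₁ + b·p₂ ≈ (0.706, 0.246, -0.664); φ = arcsin(p_z) ≈ -41.59°, λ = atan2(p_y, p_x) ≈ 19.23°.

≈ 42°S, 19°E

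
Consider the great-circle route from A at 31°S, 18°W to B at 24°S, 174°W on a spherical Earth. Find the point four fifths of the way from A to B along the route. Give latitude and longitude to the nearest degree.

≈ 45°S, 160°W

The haversine formula gives a central angle δ ≈ 2.101 rad (120.4°) between the endpoints.
Interpolate at f = 4/5 with slerp weights a = sin((1−f)δ)/sin δ ≈ 0.473, b = sin(fδ)/sin δ ≈ 1.152.
p = a·p₁ + b·p₂ ≈ (-0.661, -0.235, -0.712); φ = arcsin(p_z) ≈ -45.42°, λ = atan2(p_y, p_x) ≈ -160.41°.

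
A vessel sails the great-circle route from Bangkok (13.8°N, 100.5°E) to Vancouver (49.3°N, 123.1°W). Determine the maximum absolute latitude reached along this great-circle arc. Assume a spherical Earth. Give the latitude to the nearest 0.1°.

≈ 63.0°N

The great circle lies in the plane with unit normal n̂ = (p₁ × p₂)/|p₁ × p₂|.
Here n̂_z ≈ +0.455; the vertex latitude is φ_max = arccos|n̂_z| ≈ 63.0°.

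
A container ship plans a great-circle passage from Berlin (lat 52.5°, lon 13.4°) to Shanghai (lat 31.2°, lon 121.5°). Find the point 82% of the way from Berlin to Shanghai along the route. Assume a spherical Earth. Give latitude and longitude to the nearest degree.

≈ lat 42°, lon 111°

From cos δ = sin φ₁ sin φ₂ + cos φ₁ cos φ₂ cos Δλ, the central angle is δ ≈ 1.319 rad (75.6°).
Interpolate at f = 0.82 with slerp weights a = sin((1−f)δ)/sin δ ≈ 0.243, b = sin(fδ)/sin δ ≈ 0.911.
p = a·p₁ + b·p₂ ≈ (-0.264, 0.699, 0.665); φ = arcsin(p_z) ≈ 41.67°, λ = atan2(p_y, p_x) ≈ 110.66°.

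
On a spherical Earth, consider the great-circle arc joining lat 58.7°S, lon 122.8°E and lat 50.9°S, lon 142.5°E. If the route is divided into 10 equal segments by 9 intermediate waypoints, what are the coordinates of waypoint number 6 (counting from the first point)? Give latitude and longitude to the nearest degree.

≈ lat 54°S, lon 136°E

Convert each endpoint to a unit vector on the sphere (x = cos φ cos λ, y = cos φ sin λ, z = sin φ).
The central angle between the endpoints is δ = arccos(p₁·p₂) ≈ 0.239 rad (13.7°).
Interpolate at f = 6/10 with slerp weights a = sin((1−f)δ)/sin δ ≈ 0.403, b = sin(fδ)/sin δ ≈ 0.604.
p = a·p₁ + b·p₂ ≈ (-0.416, 0.408, -0.813); φ = arcsin(p_z) ≈ -54.39°, λ = atan2(p_y, p_x) ≈ 135.53°.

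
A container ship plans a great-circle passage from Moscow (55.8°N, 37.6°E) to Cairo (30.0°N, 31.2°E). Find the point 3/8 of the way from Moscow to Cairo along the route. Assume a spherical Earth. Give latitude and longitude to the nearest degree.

Convert each endpoint to a unit vector on the sphere (x = cos φ cos λ, y = cos φ sin λ, z = sin φ).
The central angle between the endpoints is δ = arccos(p₁·p₂) ≈ 0.457 rad (26.2°).
Interpolate at f = 3/8 with slerp weights a = sin((1−f)δ)/sin δ ≈ 0.639, b = sin(fδ)/sin δ ≈ 0.386.
p = a·p₁ + b·p₂ ≈ (0.571, 0.392, 0.721); φ = arcsin(p_z) ≈ 46.17°, λ = atan2(p_y, p_x) ≈ 34.51°.

≈ (46°N, 35°E)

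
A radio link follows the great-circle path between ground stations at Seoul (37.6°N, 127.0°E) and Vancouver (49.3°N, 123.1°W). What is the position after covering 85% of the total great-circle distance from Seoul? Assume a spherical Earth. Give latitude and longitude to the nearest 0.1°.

Convert each endpoint to a unit vector on the sphere (x = cos φ cos λ, y = cos φ sin λ, z = sin φ).
The central angle between the endpoints is δ = arccos(p₁·p₂) ≈ 1.280 rad (73.3°).
Interpolate at f = 0.85 with slerp weights a = sin((1−f)δ)/sin δ ≈ 0.199, b = sin(fδ)/sin δ ≈ 0.925.
p = a·p₁ + b·p₂ ≈ (-0.424, -0.379, 0.822); φ = arcsin(p_z) ≈ 55.33°, λ = atan2(p_y, p_x) ≈ -138.22°.

≈ (55.3°N, 138.2°W)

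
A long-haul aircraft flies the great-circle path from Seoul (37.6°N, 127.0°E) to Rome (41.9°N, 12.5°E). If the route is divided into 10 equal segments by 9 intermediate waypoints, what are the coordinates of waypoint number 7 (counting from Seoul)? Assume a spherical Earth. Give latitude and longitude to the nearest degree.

≈ 55°N, 44°E

Convert each endpoint to a unit vector on the sphere (x = cos φ cos λ, y = cos φ sin λ, z = sin φ).
The central angle between the endpoints is δ = arccos(p₁·p₂) ≈ 1.407 rad (80.6°).
Interpolate at f = 7/10 with slerp weights a = sin((1−f)δ)/sin δ ≈ 0.415, b = sin(fδ)/sin δ ≈ 0.845.
p = a·p₁ + b·p₂ ≈ (0.416, 0.399, 0.817); φ = arcsin(p_z) ≈ 54.82°, λ = atan2(p_y, p_x) ≈ 43.81°.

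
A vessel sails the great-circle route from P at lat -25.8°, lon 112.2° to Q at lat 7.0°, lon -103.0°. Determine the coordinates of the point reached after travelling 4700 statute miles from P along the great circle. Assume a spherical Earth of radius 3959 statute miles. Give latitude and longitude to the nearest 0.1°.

Write both endpoints as unit vectors p₁, p₂ with components (cos φ cos λ, cos φ sin λ, sin φ).
The central angle between the endpoints is δ = arccos(p₁·p₂) ≈ 2.471 rad (141.6°). The total great-circle distance is δ·R ≈ 2.471 × 3959 ≈ 9781 mi, so the target fraction is f = 4700/9781 ≈ 0.481.
Interpolate at f ≈ 0.481 with slerp weights a = sin((1−f)δ)/sin δ ≈ 1.543, b = sin(fδ)/sin δ ≈ 1.492.
p = a·p₁ + b·p₂ ≈ (-0.858, -0.157, -0.490); φ = arcsin(p_z) ≈ -29.31°, λ = atan2(p_y, p_x) ≈ -169.65°.

≈ lat -29.3°, lon -169.6°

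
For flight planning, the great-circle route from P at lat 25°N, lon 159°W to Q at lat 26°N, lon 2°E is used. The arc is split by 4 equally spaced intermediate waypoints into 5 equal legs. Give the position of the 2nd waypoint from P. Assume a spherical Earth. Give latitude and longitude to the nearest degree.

≈ lat 67°N, lon 114°W

Convert each endpoint to a unit vector on the sphere (x = cos φ cos λ, y = cos φ sin λ, z = sin φ).
The central angle between the endpoints is δ = arccos(p₁·p₂) ≈ 2.196 rad (125.8°).
Interpolate at f = 2/5 with slerp weights a = sin((1−f)δ)/sin δ ≈ 1.194, b = sin(fδ)/sin δ ≈ 0.949.
p = a·p₁ + b·p₂ ≈ (-0.158, -0.358, 0.920); φ = arcsin(p_z) ≈ 66.98°, λ = atan2(p_y, p_x) ≈ -113.76°.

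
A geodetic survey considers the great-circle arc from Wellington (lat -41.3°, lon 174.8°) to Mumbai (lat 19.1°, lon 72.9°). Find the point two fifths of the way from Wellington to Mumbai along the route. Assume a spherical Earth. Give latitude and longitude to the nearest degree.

Write both endpoints as unit vectors p₁, p₂ with components (cos φ cos λ, cos φ sin λ, sin φ).
The central angle between the endpoints is δ = arccos(p₁·p₂) ≈ 1.942 rad (111.2°).
Interpolate at f = 2/5 with slerp weights a = sin((1−f)δ)/sin δ ≈ 0.986, b = sin(fδ)/sin δ ≈ 0.752.
p = a·p₁ + b·p₂ ≈ (-0.529, 0.746, -0.405); φ = arcsin(p_z) ≈ -23.86°, λ = atan2(p_y, p_x) ≈ 125.31°.

≈ lat -24°, lon 125°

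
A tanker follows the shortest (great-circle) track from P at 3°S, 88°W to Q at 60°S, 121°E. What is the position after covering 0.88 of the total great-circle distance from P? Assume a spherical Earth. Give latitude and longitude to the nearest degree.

The haversine formula gives a central angle δ ≈ 1.973 rad (113.0°) between the endpoints.
Interpolate at f = 0.88 with slerp weights a = sin((1−f)δ)/sin δ ≈ 0.255, b = sin(fδ)/sin δ ≈ 1.072.
p = a·p₁ + b·p₂ ≈ (-0.267, 0.205, -0.942); φ = arcsin(p_z) ≈ -70.32°, λ = atan2(p_y, p_x) ≈ 142.50°.

≈ 70°S, 142°E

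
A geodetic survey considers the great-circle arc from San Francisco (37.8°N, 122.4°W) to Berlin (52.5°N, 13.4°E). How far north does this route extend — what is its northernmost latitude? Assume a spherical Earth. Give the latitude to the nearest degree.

The great circle lies in the plane with unit normal n̂ = (p₁ × p₂)/|p₁ × p₂|.
Here n̂_z ≈ +0.339; the vertex latitude is φ_max = arccos|n̂_z| ≈ 70.2°.

≈ 70°N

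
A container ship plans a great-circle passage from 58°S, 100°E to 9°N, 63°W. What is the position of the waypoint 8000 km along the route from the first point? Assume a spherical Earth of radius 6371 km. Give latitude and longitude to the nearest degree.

≈ 47°S, 49°W

From cos δ = sin φ₁ sin φ₂ + cos φ₁ cos φ₂ cos Δλ, the central angle is δ ≈ 2.256 rad (129.3°). The total great-circle distance is δ·R ≈ 2.256 × 6371 ≈ 14376 km, so the target fraction is f = 8000/14376 ≈ 0.556.
Interpolate at f ≈ 0.556 with slerp weights a = sin((1−f)δ)/sin δ ≈ 1.088, b = sin(fδ)/sin δ ≈ 1.228.
p = a·p₁ + b·p₂ ≈ (0.451, -0.513, -0.730); φ = arcsin(p_z) ≈ -46.91°, λ = atan2(p_y, p_x) ≈ -48.72°.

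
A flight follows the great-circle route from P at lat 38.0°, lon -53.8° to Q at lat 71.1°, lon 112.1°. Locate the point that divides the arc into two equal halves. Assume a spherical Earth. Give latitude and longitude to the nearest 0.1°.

Convert each endpoint to a unit vector on the sphere (x = cos φ cos λ, y = cos φ sin λ, z = sin φ).
The central angle between the endpoints is δ = arccos(p₁·p₂) ≈ 1.229 rad (70.4°).
Interpolate at f = 1/2 with slerp weights a = sin((1−f)δ)/sin δ ≈ 0.612, b = sin(fδ)/sin δ ≈ 0.612.
p = a·p₁ + b·p₂ ≈ (0.210, -0.205, 0.956); φ = arcsin(p_z) ≈ 72.90°, λ = atan2(p_y, p_x) ≈ -44.35°.

≈ lat 72.9°, lon -44.3°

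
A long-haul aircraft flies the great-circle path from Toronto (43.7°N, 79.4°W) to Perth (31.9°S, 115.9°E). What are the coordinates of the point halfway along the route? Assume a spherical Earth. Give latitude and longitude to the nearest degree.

≈ 34°N, 167°E

From cos δ = sin φ₁ sin φ₂ + cos φ₁ cos φ₂ cos Δλ, the central angle is δ ≈ 2.848 rad (163.2°).
Interpolate at f = 1/2 with slerp weights a = sin((1−f)δ)/sin δ ≈ 3.414, b = sin(fδ)/sin δ ≈ 3.414.
p = a·p₁ + b·p₂ ≈ (-0.812, 0.181, 0.555); φ = arcsin(p_z) ≈ 33.69°, λ = atan2(p_y, p_x) ≈ 167.42°.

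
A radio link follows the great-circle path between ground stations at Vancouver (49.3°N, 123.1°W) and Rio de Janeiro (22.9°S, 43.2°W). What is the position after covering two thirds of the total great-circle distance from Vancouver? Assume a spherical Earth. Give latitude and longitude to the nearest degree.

≈ (4°N, 64°W)

Convert each endpoint to a unit vector on the sphere (x = cos φ cos λ, y = cos φ sin λ, z = sin φ).
The central angle between the endpoints is δ = arccos(p₁·p₂) ≈ 1.762 rad (100.9°).
Interpolate at f = 2/3 with slerp weights a = sin((1−f)δ)/sin δ ≈ 0.564, b = sin(fδ)/sin δ ≈ 0.940.
p = a·p₁ + b·p₂ ≈ (0.430, -0.901, 0.062); φ = arcsin(p_z) ≈ 3.57°, λ = atan2(p_y, p_x) ≈ -64.48°.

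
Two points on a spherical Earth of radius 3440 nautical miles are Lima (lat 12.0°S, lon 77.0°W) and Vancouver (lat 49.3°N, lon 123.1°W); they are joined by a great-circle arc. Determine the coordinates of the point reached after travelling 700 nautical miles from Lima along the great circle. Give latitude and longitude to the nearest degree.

≈ lat 2°S, lon 83°W

Write both endpoints as unit vectors p₁, p₂ with components (cos φ cos λ, cos φ sin λ, sin φ).
The central angle between the endpoints is δ = arccos(p₁·p₂) ≈ 1.282 rad (73.5°). The total great-circle distance is δ·R ≈ 1.282 × 3440 ≈ 4411 nmi, so the target fraction is f = 700/4411 ≈ 0.159.
Interpolate at f ≈ 0.159 with slerp weights a = sin((1−f)δ)/sin δ ≈ 0.919, b = sin(fδ)/sin δ ≈ 0.211.
p = a·p₁ + b·p₂ ≈ (0.127, -0.991, -0.031); φ = arcsin(p_z) ≈ -1.80°, λ = atan2(p_y, p_x) ≈ -82.69°.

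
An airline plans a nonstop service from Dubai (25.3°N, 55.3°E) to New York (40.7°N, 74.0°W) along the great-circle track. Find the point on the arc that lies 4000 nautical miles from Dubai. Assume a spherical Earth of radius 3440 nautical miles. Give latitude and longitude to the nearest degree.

≈ (57°N, 30°W)

Convert each endpoint to a unit vector on the sphere (x = cos φ cos λ, y = cos φ sin λ, z = sin φ).
The central angle between the endpoints is δ = arccos(p₁·p₂) ≈ 1.727 rad (98.9°). The total great-circle distance is δ·R ≈ 1.727 × 3440 ≈ 5940 nmi, so the target fraction is f = 4000/5940 ≈ 0.673.
Interpolate at f ≈ 0.673 with slerp weights a = sin((1−f)δ)/sin δ ≈ 0.541, b = sin(fδ)/sin δ ≈ 0.929.
p = a·p₁ + b·p₂ ≈ (0.473, -0.275, 0.837); φ = arcsin(p_z) ≈ 56.85°, λ = atan2(p_y, p_x) ≈ -30.18°.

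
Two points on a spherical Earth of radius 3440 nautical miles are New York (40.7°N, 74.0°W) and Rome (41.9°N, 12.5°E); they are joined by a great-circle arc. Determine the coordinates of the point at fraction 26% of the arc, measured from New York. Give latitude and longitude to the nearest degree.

≈ (48°N, 54°W)

Write both endpoints as unit vectors p₁, p₂ with components (cos φ cos λ, cos φ sin λ, sin φ).
The central angle between the endpoints is δ = arccos(p₁·p₂) ≈ 1.082 rad (62.0°).
Interpolate at f = 0.26 with slerp weights a = sin((1−f)δ)/sin δ ≈ 0.813, b = sin(fδ)/sin δ ≈ 0.314.
p = a·p₁ + b·p₂ ≈ (0.398, -0.542, 0.740); φ = arcsin(p_z) ≈ 47.74°, λ = atan2(p_y, p_x) ≈ -53.68°.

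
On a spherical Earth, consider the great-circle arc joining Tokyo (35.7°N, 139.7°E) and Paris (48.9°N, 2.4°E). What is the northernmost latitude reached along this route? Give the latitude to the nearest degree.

≈ 69°N

The great circle lies in the plane with unit normal n̂ = (p₁ × p₂)/|p₁ × p₂|.
Here n̂_z ≈ -0.362; the vertex latitude is φ_max = arccos|n̂_z| ≈ 68.7°.
Check via Clairaut: cos φ_max = |cos φ₁| · sin C = cos(35.7°)·sin(26.5°) ≈ 0.362, again giving ≈ 68.7°.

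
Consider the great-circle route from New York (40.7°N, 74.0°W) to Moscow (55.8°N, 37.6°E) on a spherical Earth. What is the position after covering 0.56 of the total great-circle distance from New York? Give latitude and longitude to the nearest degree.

Convert each endpoint to a unit vector on the sphere (x = cos φ cos λ, y = cos φ sin λ, z = sin φ).
The central angle between the endpoints is δ = arccos(p₁·p₂) ≈ 1.178 rad (67.5°).
Interpolate at f = 0.56 with slerp weights a = sin((1−f)δ)/sin δ ≈ 0.536, b = sin(fδ)/sin δ ≈ 0.663.
p = a·p₁ + b·p₂ ≈ (0.408, -0.163, 0.898); φ = arcsin(p_z) ≈ 63.96°, λ = atan2(p_y, p_x) ≈ -21.84°.

≈ (64°N, 22°W)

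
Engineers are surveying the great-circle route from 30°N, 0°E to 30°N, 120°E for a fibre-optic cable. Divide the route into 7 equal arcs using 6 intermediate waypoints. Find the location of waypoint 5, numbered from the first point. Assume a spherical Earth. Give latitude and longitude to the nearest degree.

≈ 45°N, 90°E

Convert each endpoint to a unit vector on the sphere (x = cos φ cos λ, y = cos φ sin λ, z = sin φ).
The central angle between the endpoints is δ = arccos(p₁·p₂) ≈ 1.696 rad (97.2°).
Interpolate at f = 5/7 with slerp weights a = sin((1−f)δ)/sin δ ≈ 0.470, b = sin(fδ)/sin δ ≈ 0.944.
p = a·p₁ + b·p₂ ≈ (-0.002, 0.708, 0.707); φ = arcsin(p_z) ≈ 44.95°, λ = atan2(p_y, p_x) ≈ 90.16°.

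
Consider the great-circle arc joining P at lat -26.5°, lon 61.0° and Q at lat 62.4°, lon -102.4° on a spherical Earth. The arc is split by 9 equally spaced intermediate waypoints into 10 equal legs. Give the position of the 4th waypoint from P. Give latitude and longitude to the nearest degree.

The haversine formula gives a central angle δ ≈ 2.486 rad (142.4°) between the endpoints.
Interpolate at f = 4/10 with slerp weights a = sin((1−f)δ)/sin δ ≈ 1.635, b = sin(fδ)/sin δ ≈ 1.376.
p = a·p₁ + b·p₂ ≈ (0.573, 0.658, 0.489); φ = arcsin(p_z) ≈ 29.29°, λ = atan2(p_y, p_x) ≈ 48.95°.

≈ lat 29°, lon 49°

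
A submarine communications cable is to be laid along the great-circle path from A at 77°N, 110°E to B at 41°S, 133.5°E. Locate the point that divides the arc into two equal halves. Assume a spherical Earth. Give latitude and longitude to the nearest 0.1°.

The haversine formula gives a central angle δ ≈ 2.076 rad (118.9°) between the endpoints.
Interpolate at f = 1/2 with slerp weights a = sin((1−f)δ)/sin δ ≈ 0.984, b = sin(fδ)/sin δ ≈ 0.984.
p = a·p₁ + b·p₂ ≈ (-0.587, 0.747, 0.313); φ = arcsin(p_z) ≈ 18.25°, λ = atan2(p_y, p_x) ≈ 128.17°.

≈ 18.3°N, 128.2°E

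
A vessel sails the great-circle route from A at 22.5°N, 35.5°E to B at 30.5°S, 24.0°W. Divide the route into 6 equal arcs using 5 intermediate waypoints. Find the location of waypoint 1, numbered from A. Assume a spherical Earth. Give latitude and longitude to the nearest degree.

Write both endpoints as unit vectors p₁, p₂ with components (cos φ cos λ, cos φ sin λ, sin φ).
The central angle between the endpoints is δ = arccos(p₁·p₂) ≈ 1.359 rad (77.9°).
Interpolate at f = 1/6 with slerp weights a = sin((1−f)δ)/sin δ ≈ 0.926, b = sin(fδ)/sin δ ≈ 0.230.
p = a·p₁ + b·p₂ ≈ (0.878, 0.416, 0.238); φ = arcsin(p_z) ≈ 13.76°, λ = atan2(p_y, p_x) ≈ 25.39°.

≈ 14°N, 25°E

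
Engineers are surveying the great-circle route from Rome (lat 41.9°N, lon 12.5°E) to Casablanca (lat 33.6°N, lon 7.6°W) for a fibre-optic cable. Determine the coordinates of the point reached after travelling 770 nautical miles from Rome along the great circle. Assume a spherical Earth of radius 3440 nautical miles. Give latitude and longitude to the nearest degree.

≈ lat 36°N, lon 2°W

Write both endpoints as unit vectors p₁, p₂ with components (cos φ cos λ, cos φ sin λ, sin φ).
The central angle between the endpoints is δ = arccos(p₁·p₂) ≈ 0.312 rad (17.9°). The total great-circle distance is δ·R ≈ 0.312 × 3440 ≈ 1073 nmi, so the target fraction is f = 770/1073 ≈ 0.718.
Interpolate at f ≈ 0.718 with slerp weights a = sin((1−f)δ)/sin δ ≈ 0.286, b = sin(fδ)/sin δ ≈ 0.723.
p = a·p₁ + b·p₂ ≈ (0.805, -0.034, 0.592); φ = arcsin(p_z) ≈ 36.28°, λ = atan2(p_y, p_x) ≈ -2.38°.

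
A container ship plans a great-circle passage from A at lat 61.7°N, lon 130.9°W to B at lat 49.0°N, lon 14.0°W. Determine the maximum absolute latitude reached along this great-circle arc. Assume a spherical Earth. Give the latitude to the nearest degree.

≈ 71°N

The great circle lies in the plane with unit normal n̂ = (p₁ × p₂)/|p₁ × p₂|.
Here n̂_z ≈ +0.326; the vertex latitude is φ_max = arccos|n̂_z| ≈ 71.0°.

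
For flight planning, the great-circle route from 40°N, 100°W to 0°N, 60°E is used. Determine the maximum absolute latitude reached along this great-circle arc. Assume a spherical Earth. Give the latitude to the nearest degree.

The great circle lies in the plane with unit normal n̂ = (p₁ × p₂)/|p₁ × p₂|.
Here n̂_z ≈ +0.377; the vertex latitude is φ_max = arccos|n̂_z| ≈ 67.8°.
Check via Clairaut: cos φ_max = |cos φ₁| · sin C = cos(40.0°)·sin(29.5°) ≈ 0.377, again giving ≈ 67.8°.

≈ 68°N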